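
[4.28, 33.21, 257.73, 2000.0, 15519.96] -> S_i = 4.28*7.76^i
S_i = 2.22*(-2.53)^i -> [2.22, -5.62, 14.21, -35.95, 90.96]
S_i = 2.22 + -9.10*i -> [2.22, -6.88, -15.98, -25.08, -34.18]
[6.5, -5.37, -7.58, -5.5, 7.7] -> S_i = Random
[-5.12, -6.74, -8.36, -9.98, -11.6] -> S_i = -5.12 + -1.62*i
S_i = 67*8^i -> [67, 536, 4288, 34304, 274432]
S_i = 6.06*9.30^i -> [6.06, 56.36, 524.13, 4874.4, 45331.95]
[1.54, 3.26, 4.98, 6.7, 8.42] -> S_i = 1.54 + 1.72*i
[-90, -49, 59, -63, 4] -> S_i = Random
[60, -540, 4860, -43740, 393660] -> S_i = 60*-9^i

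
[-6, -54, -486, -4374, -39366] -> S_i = -6*9^i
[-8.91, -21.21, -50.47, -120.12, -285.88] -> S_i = -8.91*2.38^i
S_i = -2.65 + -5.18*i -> [-2.65, -7.83, -13.01, -18.19, -23.37]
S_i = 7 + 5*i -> [7, 12, 17, 22, 27]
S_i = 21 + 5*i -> [21, 26, 31, 36, 41]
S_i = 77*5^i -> [77, 385, 1925, 9625, 48125]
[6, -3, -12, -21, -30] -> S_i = 6 + -9*i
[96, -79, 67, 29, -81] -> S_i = Random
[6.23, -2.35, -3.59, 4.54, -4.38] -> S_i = Random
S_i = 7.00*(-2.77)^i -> [7.0, -19.39, 53.71, -148.78, 412.11]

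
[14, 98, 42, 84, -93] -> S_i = Random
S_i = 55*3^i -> [55, 165, 495, 1485, 4455]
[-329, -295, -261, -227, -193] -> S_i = -329 + 34*i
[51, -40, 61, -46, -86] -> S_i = Random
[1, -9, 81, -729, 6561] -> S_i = 1*-9^i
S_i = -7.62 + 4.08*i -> [-7.62, -3.54, 0.54, 4.62, 8.7]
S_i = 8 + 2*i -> [8, 10, 12, 14, 16]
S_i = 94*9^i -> [94, 846, 7614, 68526, 616734]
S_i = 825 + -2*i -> [825, 823, 821, 819, 817]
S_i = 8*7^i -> [8, 56, 392, 2744, 19208]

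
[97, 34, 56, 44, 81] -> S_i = Random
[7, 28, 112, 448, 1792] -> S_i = 7*4^i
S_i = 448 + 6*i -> [448, 454, 460, 466, 472]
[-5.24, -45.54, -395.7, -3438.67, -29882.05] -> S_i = -5.24*8.69^i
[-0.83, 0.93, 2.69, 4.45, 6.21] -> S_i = -0.83 + 1.76*i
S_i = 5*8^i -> [5, 40, 320, 2560, 20480]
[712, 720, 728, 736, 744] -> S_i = 712 + 8*i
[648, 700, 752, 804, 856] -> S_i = 648 + 52*i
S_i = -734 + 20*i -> [-734, -714, -694, -674, -654]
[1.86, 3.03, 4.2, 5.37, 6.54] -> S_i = 1.86 + 1.17*i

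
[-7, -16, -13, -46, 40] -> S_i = Random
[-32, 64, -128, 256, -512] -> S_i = -32*-2^i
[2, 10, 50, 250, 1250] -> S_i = 2*5^i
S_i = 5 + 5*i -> [5, 10, 15, 20, 25]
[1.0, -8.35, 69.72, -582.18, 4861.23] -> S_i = 1.00*(-8.35)^i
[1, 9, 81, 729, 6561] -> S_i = 1*9^i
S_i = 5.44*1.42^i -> [5.44, 7.72, 10.97, 15.58, 22.12]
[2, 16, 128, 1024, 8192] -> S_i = 2*8^i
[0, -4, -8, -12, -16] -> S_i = 0 + -4*i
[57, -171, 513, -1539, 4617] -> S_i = 57*-3^i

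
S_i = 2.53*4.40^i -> [2.53, 11.13, 48.98, 215.52, 948.27]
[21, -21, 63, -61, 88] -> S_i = Random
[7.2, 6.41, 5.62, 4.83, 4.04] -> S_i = 7.20 + -0.79*i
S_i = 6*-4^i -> [6, -24, 96, -384, 1536]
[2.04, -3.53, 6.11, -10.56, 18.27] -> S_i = 2.04*(-1.73)^i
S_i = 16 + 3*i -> [16, 19, 22, 25, 28]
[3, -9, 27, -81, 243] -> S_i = 3*-3^i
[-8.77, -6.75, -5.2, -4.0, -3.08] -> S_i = -8.77*0.77^i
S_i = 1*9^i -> [1, 9, 81, 729, 6561]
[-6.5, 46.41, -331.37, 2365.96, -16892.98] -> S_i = -6.50*(-7.14)^i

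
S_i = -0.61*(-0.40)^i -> [-0.61, 0.24, -0.1, 0.04, -0.02]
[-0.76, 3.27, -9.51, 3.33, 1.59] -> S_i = Random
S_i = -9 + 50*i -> [-9, 41, 91, 141, 191]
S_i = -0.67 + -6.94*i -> [-0.67, -7.61, -14.55, -21.49, -28.43]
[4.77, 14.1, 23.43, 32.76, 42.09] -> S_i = 4.77 + 9.33*i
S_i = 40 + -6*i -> [40, 34, 28, 22, 16]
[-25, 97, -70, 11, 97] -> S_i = Random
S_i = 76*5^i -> [76, 380, 1900, 9500, 47500]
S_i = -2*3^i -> [-2, -6, -18, -54, -162]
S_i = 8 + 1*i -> [8, 9, 10, 11, 12]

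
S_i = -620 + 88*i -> [-620, -532, -444, -356, -268]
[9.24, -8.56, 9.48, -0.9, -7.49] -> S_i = Random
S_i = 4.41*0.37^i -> [4.41, 1.63, 0.6, 0.22, 0.08]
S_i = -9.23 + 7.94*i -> [-9.23, -1.29, 6.65, 14.59, 22.53]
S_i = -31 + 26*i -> [-31, -5, 21, 47, 73]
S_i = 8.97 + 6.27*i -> [8.97, 15.24, 21.51, 27.78, 34.05]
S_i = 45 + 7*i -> [45, 52, 59, 66, 73]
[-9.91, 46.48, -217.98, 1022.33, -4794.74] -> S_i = -9.91*(-4.69)^i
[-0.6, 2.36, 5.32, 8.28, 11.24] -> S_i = -0.60 + 2.96*i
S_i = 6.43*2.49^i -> [6.43, 16.01, 39.87, 99.27, 247.18]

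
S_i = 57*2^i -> [57, 114, 228, 456, 912]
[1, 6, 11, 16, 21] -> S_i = 1 + 5*i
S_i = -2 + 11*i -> [-2, 9, 20, 31, 42]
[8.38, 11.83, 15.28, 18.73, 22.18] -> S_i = 8.38 + 3.45*i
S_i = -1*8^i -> [-1, -8, -64, -512, -4096]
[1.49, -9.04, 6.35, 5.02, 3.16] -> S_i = Random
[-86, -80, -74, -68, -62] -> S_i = -86 + 6*i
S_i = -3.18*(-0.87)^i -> [-3.18, 2.77, -2.41, 2.09, -1.82]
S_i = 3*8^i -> [3, 24, 192, 1536, 12288]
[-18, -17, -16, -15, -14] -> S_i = -18 + 1*i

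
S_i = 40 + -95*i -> [40, -55, -150, -245, -340]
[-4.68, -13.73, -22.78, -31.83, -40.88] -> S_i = -4.68 + -9.05*i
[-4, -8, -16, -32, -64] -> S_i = -4*2^i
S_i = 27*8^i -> [27, 216, 1728, 13824, 110592]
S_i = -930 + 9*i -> [-930, -921, -912, -903, -894]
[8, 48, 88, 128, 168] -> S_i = 8 + 40*i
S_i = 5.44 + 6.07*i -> [5.44, 11.51, 17.58, 23.65, 29.72]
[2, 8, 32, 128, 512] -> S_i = 2*4^i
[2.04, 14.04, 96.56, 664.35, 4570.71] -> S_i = 2.04*6.88^i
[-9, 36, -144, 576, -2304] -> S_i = -9*-4^i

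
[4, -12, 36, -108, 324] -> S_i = 4*-3^i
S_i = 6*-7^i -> [6, -42, 294, -2058, 14406]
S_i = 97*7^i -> [97, 679, 4753, 33271, 232897]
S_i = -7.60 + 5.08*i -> [-7.6, -2.52, 2.56, 7.64, 12.72]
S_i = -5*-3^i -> [-5, 15, -45, 135, -405]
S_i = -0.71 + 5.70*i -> [-0.71, 4.99, 10.69, 16.39, 22.09]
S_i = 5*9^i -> [5, 45, 405, 3645, 32805]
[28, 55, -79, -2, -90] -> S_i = Random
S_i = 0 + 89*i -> [0, 89, 178, 267, 356]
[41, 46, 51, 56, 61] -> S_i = 41 + 5*i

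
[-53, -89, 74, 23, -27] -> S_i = Random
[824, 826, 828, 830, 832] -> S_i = 824 + 2*i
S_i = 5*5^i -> [5, 25, 125, 625, 3125]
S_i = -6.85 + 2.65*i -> [-6.85, -4.2, -1.55, 1.1, 3.75]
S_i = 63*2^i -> [63, 126, 252, 504, 1008]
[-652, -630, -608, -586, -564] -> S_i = -652 + 22*i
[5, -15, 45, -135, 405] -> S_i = 5*-3^i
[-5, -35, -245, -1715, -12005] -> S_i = -5*7^i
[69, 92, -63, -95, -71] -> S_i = Random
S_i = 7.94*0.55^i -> [7.94, 4.37, 2.4, 1.32, 0.73]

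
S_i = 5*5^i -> [5, 25, 125, 625, 3125]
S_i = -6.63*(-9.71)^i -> [-6.63, 64.38, -625.1, 6069.76, -58937.33]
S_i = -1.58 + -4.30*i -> [-1.58, -5.88, -10.18, -14.48, -18.78]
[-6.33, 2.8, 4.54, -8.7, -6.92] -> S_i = Random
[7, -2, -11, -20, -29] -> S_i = 7 + -9*i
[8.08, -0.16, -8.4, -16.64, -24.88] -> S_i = 8.08 + -8.24*i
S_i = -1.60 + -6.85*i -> [-1.6, -8.45, -15.3, -22.15, -29.0]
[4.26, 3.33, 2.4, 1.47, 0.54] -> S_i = 4.26 + -0.93*i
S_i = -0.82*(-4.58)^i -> [-0.82, 3.76, -17.2, 78.78, -360.81]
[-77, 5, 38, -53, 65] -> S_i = Random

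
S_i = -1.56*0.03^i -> [-1.56, -0.05, -0.0, -0.0, -0.0]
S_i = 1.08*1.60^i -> [1.08, 1.73, 2.76, 4.42, 7.08]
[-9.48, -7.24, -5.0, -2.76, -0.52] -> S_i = -9.48 + 2.24*i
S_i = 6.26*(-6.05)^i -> [6.26, -37.87, 229.13, -1386.25, 8386.79]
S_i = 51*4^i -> [51, 204, 816, 3264, 13056]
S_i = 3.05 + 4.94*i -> [3.05, 7.99, 12.93, 17.87, 22.81]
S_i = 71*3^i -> [71, 213, 639, 1917, 5751]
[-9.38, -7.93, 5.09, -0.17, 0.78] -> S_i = Random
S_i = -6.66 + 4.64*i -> [-6.66, -2.02, 2.62, 7.26, 11.9]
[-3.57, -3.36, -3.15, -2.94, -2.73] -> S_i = -3.57 + 0.21*i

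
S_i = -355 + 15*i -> [-355, -340, -325, -310, -295]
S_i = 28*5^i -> [28, 140, 700, 3500, 17500]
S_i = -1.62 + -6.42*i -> [-1.62, -8.04, -14.46, -20.88, -27.3]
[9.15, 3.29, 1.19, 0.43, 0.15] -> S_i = 9.15*0.36^i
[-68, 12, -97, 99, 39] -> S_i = Random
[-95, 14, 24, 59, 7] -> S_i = Random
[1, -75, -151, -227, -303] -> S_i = 1 + -76*i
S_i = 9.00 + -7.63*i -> [9.0, 1.37, -6.26, -13.89, -21.52]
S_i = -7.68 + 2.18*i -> [-7.68, -5.5, -3.32, -1.14, 1.04]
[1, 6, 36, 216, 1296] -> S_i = 1*6^i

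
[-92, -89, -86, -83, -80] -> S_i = -92 + 3*i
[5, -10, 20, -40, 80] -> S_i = 5*-2^i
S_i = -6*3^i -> [-6, -18, -54, -162, -486]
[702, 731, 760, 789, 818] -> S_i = 702 + 29*i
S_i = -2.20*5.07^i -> [-2.2, -11.15, -56.55, -286.71, -1453.63]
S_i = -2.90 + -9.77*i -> [-2.9, -12.67, -22.44, -32.21, -41.98]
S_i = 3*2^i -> [3, 6, 12, 24, 48]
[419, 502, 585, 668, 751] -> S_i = 419 + 83*i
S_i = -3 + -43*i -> [-3, -46, -89, -132, -175]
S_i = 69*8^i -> [69, 552, 4416, 35328, 282624]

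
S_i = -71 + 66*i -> [-71, -5, 61, 127, 193]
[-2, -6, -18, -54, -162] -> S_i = -2*3^i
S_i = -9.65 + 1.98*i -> [-9.65, -7.67, -5.69, -3.71, -1.73]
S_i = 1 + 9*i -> [1, 10, 19, 28, 37]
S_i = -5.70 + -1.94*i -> [-5.7, -7.64, -9.58, -11.52, -13.46]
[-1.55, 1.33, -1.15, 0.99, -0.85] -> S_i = -1.55*(-0.86)^i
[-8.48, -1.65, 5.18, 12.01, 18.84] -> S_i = -8.48 + 6.83*i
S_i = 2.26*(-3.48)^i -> [2.26, -7.86, 27.37, -95.25, 331.46]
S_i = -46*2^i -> [-46, -92, -184, -368, -736]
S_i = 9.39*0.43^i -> [9.39, 4.04, 1.74, 0.75, 0.32]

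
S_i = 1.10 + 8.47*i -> [1.1, 9.57, 18.04, 26.51, 34.98]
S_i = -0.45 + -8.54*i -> [-0.45, -8.99, -17.53, -26.07, -34.61]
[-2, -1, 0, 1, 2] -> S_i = -2 + 1*i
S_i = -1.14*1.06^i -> [-1.14, -1.21, -1.28, -1.36, -1.44]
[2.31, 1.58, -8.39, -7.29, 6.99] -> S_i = Random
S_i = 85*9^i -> [85, 765, 6885, 61965, 557685]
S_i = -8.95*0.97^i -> [-8.95, -8.68, -8.42, -8.17, -7.92]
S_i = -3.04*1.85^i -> [-3.04, -5.62, -10.4, -19.25, -35.61]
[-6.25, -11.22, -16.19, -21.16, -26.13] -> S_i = -6.25 + -4.97*i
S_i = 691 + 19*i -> [691, 710, 729, 748, 767]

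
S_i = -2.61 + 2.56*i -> [-2.61, -0.05, 2.51, 5.07, 7.63]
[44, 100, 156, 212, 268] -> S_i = 44 + 56*i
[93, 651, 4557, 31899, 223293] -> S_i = 93*7^i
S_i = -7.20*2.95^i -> [-7.2, -21.24, -62.66, -184.84, -545.28]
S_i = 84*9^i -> [84, 756, 6804, 61236, 551124]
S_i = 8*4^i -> [8, 32, 128, 512, 2048]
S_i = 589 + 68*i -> [589, 657, 725, 793, 861]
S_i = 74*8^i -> [74, 592, 4736, 37888, 303104]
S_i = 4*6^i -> [4, 24, 144, 864, 5184]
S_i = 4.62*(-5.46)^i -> [4.62, -25.23, 137.73, -752.0, 4105.94]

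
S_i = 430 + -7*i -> [430, 423, 416, 409, 402]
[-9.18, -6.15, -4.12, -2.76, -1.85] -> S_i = -9.18*0.67^i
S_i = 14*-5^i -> [14, -70, 350, -1750, 8750]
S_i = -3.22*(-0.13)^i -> [-3.22, 0.42, -0.05, 0.01, -0.0]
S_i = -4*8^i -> [-4, -32, -256, -2048, -16384]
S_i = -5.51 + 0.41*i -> [-5.51, -5.1, -4.69, -4.28, -3.87]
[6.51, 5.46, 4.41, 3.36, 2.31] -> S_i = 6.51 + -1.05*i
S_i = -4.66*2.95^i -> [-4.66, -13.75, -40.55, -119.63, -352.92]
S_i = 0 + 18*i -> [0, 18, 36, 54, 72]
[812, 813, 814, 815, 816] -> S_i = 812 + 1*i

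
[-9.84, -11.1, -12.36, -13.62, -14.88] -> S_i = -9.84 + -1.26*i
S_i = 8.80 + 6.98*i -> [8.8, 15.78, 22.76, 29.74, 36.72]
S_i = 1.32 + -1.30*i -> [1.32, 0.02, -1.28, -2.58, -3.88]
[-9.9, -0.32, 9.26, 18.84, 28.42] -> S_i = -9.90 + 9.58*i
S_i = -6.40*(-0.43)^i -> [-6.4, 2.75, -1.18, 0.51, -0.22]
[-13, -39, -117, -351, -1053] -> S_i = -13*3^i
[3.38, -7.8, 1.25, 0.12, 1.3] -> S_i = Random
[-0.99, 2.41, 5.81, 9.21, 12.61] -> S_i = -0.99 + 3.40*i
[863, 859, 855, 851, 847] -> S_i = 863 + -4*i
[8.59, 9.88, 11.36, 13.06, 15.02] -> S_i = 8.59*1.15^i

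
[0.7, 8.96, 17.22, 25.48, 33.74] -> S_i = 0.70 + 8.26*i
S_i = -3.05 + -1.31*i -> [-3.05, -4.36, -5.67, -6.98, -8.29]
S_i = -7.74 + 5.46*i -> [-7.74, -2.28, 3.18, 8.64, 14.1]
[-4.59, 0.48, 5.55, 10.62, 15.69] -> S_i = -4.59 + 5.07*i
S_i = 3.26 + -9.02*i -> [3.26, -5.76, -14.78, -23.8, -32.82]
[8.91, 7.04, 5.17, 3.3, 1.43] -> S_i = 8.91 + -1.87*i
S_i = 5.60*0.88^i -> [5.6, 4.93, 4.34, 3.82, 3.36]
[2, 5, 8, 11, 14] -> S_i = 2 + 3*i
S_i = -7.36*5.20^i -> [-7.36, -38.27, -199.01, -1034.87, -5381.35]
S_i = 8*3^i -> [8, 24, 72, 216, 648]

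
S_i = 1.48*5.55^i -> [1.48, 8.21, 45.59, 253.01, 1404.22]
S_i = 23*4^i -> [23, 92, 368, 1472, 5888]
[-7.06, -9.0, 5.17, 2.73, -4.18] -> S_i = Random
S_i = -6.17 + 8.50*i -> [-6.17, 2.33, 10.83, 19.33, 27.83]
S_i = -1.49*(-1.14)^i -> [-1.49, 1.7, -1.94, 2.21, -2.52]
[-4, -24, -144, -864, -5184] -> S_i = -4*6^i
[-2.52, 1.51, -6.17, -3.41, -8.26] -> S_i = Random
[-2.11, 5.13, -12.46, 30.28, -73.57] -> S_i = -2.11*(-2.43)^i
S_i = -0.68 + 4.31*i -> [-0.68, 3.63, 7.94, 12.25, 16.56]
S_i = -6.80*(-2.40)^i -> [-6.8, 16.32, -39.17, 94.0, -225.61]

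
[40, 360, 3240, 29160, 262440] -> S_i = 40*9^i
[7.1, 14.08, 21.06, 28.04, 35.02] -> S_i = 7.10 + 6.98*i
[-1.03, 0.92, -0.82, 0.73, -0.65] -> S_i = -1.03*(-0.89)^i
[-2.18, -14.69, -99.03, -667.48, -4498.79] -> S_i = -2.18*6.74^i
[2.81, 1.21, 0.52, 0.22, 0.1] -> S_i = 2.81*0.43^i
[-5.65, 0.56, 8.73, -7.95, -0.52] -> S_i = Random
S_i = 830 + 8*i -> [830, 838, 846, 854, 862]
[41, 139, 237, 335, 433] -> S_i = 41 + 98*i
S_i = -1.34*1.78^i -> [-1.34, -2.39, -4.25, -7.56, -13.45]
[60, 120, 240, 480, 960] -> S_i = 60*2^i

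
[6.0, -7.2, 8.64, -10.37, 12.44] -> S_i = 6.00*(-1.20)^i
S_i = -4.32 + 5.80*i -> [-4.32, 1.48, 7.28, 13.08, 18.88]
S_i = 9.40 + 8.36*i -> [9.4, 17.76, 26.12, 34.48, 42.84]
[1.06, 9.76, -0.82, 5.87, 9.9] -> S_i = Random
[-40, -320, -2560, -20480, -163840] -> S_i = -40*8^i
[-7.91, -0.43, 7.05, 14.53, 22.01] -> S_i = -7.91 + 7.48*i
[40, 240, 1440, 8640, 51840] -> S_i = 40*6^i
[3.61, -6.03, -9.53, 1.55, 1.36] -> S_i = Random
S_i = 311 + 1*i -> [311, 312, 313, 314, 315]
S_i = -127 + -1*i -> [-127, -128, -129, -130, -131]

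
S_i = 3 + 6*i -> [3, 9, 15, 21, 27]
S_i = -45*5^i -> [-45, -225, -1125, -5625, -28125]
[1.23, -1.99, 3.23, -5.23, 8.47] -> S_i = 1.23*(-1.62)^i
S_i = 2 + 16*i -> [2, 18, 34, 50, 66]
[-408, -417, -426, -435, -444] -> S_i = -408 + -9*i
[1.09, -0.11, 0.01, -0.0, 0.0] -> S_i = 1.09*(-0.10)^i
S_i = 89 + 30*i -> [89, 119, 149, 179, 209]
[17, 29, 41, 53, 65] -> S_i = 17 + 12*i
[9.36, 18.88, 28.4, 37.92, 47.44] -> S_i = 9.36 + 9.52*i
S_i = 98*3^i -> [98, 294, 882, 2646, 7938]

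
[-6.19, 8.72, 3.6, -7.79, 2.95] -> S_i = Random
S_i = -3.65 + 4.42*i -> [-3.65, 0.77, 5.19, 9.61, 14.03]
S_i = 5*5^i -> [5, 25, 125, 625, 3125]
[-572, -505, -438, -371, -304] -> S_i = -572 + 67*i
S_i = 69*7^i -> [69, 483, 3381, 23667, 165669]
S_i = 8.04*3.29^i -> [8.04, 26.45, 87.03, 286.31, 941.98]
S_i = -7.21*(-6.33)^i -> [-7.21, 45.64, -288.9, 1828.72, -11575.78]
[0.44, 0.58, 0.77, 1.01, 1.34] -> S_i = 0.44*1.32^i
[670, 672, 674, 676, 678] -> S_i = 670 + 2*i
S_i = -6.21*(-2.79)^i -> [-6.21, 17.33, -48.34, 134.87, -376.28]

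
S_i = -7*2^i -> [-7, -14, -28, -56, -112]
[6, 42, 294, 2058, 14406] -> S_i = 6*7^i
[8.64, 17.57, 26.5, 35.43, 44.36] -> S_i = 8.64 + 8.93*i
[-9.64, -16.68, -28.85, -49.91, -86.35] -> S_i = -9.64*1.73^i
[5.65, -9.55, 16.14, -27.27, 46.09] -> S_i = 5.65*(-1.69)^i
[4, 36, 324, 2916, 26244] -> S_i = 4*9^i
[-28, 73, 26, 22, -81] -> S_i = Random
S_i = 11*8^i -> [11, 88, 704, 5632, 45056]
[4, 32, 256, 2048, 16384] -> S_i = 4*8^i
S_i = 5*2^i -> [5, 10, 20, 40, 80]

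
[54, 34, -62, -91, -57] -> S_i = Random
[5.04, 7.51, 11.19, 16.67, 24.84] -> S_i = 5.04*1.49^i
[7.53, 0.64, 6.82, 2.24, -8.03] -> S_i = Random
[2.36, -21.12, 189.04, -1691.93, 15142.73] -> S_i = 2.36*(-8.95)^i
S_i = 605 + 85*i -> [605, 690, 775, 860, 945]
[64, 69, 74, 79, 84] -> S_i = 64 + 5*i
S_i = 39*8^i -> [39, 312, 2496, 19968, 159744]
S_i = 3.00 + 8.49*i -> [3.0, 11.49, 19.98, 28.47, 36.96]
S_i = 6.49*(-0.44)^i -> [6.49, -2.86, 1.26, -0.55, 0.24]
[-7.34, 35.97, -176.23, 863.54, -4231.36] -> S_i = -7.34*(-4.90)^i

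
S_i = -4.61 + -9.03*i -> [-4.61, -13.64, -22.67, -31.7, -40.73]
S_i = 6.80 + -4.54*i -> [6.8, 2.26, -2.28, -6.82, -11.36]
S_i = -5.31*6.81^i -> [-5.31, -36.16, -246.26, -1677.01, -11420.44]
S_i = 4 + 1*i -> [4, 5, 6, 7, 8]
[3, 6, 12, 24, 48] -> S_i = 3*2^i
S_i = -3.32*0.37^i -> [-3.32, -1.23, -0.45, -0.17, -0.06]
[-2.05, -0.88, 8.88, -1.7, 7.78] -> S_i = Random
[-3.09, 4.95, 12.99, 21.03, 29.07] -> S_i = -3.09 + 8.04*i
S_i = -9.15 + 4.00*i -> [-9.15, -5.15, -1.15, 2.85, 6.85]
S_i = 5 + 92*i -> [5, 97, 189, 281, 373]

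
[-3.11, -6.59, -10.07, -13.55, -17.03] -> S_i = -3.11 + -3.48*i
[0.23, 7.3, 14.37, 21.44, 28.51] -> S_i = 0.23 + 7.07*i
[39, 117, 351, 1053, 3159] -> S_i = 39*3^i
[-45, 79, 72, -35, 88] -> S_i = Random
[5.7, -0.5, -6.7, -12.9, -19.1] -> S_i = 5.70 + -6.20*i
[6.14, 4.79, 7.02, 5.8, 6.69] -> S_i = Random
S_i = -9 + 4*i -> [-9, -5, -1, 3, 7]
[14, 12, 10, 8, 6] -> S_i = 14 + -2*i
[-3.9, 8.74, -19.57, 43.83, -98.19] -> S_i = -3.90*(-2.24)^i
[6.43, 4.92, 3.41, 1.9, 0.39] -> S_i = 6.43 + -1.51*i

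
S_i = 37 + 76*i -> [37, 113, 189, 265, 341]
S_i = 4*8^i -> [4, 32, 256, 2048, 16384]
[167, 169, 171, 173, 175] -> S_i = 167 + 2*i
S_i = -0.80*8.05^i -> [-0.8, -6.44, -51.84, -417.33, -3359.49]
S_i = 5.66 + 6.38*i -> [5.66, 12.04, 18.42, 24.8, 31.18]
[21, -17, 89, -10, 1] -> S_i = Random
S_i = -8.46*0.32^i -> [-8.46, -2.71, -0.87, -0.28, -0.09]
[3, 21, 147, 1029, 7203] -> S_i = 3*7^i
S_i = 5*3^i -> [5, 15, 45, 135, 405]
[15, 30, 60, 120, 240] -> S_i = 15*2^i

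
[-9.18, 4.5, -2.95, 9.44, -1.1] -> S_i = Random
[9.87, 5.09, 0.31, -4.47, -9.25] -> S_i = 9.87 + -4.78*i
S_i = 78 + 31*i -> [78, 109, 140, 171, 202]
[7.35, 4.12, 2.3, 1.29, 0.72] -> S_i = 7.35*0.56^i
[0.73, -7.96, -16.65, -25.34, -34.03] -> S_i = 0.73 + -8.69*i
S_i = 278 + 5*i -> [278, 283, 288, 293, 298]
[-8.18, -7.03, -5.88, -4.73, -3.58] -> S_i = -8.18 + 1.15*i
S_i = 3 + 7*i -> [3, 10, 17, 24, 31]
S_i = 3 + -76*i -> [3, -73, -149, -225, -301]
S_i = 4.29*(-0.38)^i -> [4.29, -1.63, 0.62, -0.24, 0.09]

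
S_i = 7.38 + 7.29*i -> [7.38, 14.67, 21.96, 29.25, 36.54]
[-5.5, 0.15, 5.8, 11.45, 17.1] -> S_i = -5.50 + 5.65*i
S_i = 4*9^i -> [4, 36, 324, 2916, 26244]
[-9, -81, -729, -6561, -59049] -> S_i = -9*9^i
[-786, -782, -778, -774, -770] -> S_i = -786 + 4*i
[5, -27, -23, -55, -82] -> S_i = Random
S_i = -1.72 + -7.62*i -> [-1.72, -9.34, -16.96, -24.58, -32.2]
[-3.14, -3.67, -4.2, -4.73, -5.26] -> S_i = -3.14 + -0.53*i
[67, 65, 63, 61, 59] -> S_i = 67 + -2*i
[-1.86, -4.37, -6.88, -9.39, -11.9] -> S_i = -1.86 + -2.51*i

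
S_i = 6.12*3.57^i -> [6.12, 21.85, 78.0, 278.46, 994.09]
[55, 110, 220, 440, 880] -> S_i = 55*2^i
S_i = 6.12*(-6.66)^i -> [6.12, -40.76, 271.46, -1807.9, 12040.61]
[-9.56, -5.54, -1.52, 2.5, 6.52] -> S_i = -9.56 + 4.02*i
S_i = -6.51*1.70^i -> [-6.51, -11.07, -18.81, -31.98, -54.37]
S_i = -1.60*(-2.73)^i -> [-1.6, 4.37, -11.92, 32.55, -88.87]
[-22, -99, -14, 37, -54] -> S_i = Random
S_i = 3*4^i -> [3, 12, 48, 192, 768]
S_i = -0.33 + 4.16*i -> [-0.33, 3.83, 7.99, 12.15, 16.31]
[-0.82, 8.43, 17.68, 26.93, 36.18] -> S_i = -0.82 + 9.25*i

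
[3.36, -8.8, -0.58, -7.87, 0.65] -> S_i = Random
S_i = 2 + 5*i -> [2, 7, 12, 17, 22]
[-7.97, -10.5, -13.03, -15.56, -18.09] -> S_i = -7.97 + -2.53*i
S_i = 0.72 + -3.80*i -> [0.72, -3.08, -6.88, -10.68, -14.48]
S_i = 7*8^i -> [7, 56, 448, 3584, 28672]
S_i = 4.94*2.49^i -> [4.94, 12.3, 30.63, 76.26, 189.9]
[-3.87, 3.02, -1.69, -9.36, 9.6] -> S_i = Random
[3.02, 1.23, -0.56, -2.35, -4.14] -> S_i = 3.02 + -1.79*i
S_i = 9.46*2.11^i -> [9.46, 19.96, 42.12, 88.87, 187.51]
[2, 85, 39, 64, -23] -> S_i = Random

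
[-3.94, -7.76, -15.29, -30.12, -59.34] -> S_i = -3.94*1.97^i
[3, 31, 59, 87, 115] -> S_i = 3 + 28*i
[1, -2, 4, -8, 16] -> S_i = 1*-2^i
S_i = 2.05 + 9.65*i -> [2.05, 11.7, 21.35, 31.0, 40.65]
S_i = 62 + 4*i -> [62, 66, 70, 74, 78]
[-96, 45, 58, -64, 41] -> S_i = Random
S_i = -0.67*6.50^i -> [-0.67, -4.36, -28.31, -184.0, -1195.99]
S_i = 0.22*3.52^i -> [0.22, 0.77, 2.73, 9.6, 33.77]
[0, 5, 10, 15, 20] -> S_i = 0 + 5*i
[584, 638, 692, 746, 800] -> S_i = 584 + 54*i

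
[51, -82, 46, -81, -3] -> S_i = Random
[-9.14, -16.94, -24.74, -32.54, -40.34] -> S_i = -9.14 + -7.80*i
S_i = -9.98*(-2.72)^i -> [-9.98, 27.15, -73.84, 200.83, -546.27]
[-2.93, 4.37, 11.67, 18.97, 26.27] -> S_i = -2.93 + 7.30*i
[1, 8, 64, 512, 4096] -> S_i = 1*8^i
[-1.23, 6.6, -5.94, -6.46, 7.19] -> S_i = Random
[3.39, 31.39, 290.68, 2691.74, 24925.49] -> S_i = 3.39*9.26^i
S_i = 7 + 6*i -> [7, 13, 19, 25, 31]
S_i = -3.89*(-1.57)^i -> [-3.89, 6.11, -9.59, 15.05, -23.63]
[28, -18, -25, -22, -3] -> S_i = Random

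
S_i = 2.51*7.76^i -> [2.51, 19.48, 151.15, 1172.89, 9101.66]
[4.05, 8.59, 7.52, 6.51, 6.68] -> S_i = Random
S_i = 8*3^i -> [8, 24, 72, 216, 648]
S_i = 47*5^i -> [47, 235, 1175, 5875, 29375]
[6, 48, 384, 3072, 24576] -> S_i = 6*8^i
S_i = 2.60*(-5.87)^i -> [2.6, -15.26, 89.59, -525.88, 3086.92]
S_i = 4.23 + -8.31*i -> [4.23, -4.08, -12.39, -20.7, -29.01]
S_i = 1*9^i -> [1, 9, 81, 729, 6561]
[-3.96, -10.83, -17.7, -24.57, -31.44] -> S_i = -3.96 + -6.87*i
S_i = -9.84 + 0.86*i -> [-9.84, -8.98, -8.12, -7.26, -6.4]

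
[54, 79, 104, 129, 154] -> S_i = 54 + 25*i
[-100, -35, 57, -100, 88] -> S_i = Random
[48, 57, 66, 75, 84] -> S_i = 48 + 9*i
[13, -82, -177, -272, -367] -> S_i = 13 + -95*i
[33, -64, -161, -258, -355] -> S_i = 33 + -97*i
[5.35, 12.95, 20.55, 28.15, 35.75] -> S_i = 5.35 + 7.60*i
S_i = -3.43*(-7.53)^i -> [-3.43, 25.83, -194.48, 1464.47, -11027.42]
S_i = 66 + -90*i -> [66, -24, -114, -204, -294]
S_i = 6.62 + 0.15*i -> [6.62, 6.77, 6.92, 7.07, 7.22]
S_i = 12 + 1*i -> [12, 13, 14, 15, 16]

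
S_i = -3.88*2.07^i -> [-3.88, -8.03, -16.63, -34.41, -71.24]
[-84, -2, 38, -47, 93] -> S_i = Random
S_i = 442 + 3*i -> [442, 445, 448, 451, 454]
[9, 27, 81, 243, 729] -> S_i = 9*3^i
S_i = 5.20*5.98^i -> [5.2, 31.1, 185.95, 1112.01, 6649.79]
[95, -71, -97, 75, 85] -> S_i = Random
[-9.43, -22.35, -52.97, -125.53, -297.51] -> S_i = -9.43*2.37^i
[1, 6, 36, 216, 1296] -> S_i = 1*6^i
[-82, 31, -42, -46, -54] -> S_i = Random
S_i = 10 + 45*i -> [10, 55, 100, 145, 190]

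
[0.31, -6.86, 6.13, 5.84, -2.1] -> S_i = Random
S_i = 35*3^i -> [35, 105, 315, 945, 2835]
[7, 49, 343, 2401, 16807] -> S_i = 7*7^i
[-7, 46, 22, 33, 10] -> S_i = Random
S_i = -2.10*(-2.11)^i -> [-2.1, 4.43, -9.35, 19.73, -41.62]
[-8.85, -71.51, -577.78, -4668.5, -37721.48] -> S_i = -8.85*8.08^i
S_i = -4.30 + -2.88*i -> [-4.3, -7.18, -10.06, -12.94, -15.82]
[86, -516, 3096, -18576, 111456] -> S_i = 86*-6^i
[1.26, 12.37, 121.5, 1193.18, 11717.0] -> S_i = 1.26*9.82^i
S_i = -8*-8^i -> [-8, 64, -512, 4096, -32768]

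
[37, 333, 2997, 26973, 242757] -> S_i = 37*9^i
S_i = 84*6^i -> [84, 504, 3024, 18144, 108864]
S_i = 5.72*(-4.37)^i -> [5.72, -25.0, 109.23, -477.35, 2086.04]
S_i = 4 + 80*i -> [4, 84, 164, 244, 324]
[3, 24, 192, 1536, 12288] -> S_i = 3*8^i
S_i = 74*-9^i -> [74, -666, 5994, -53946, 485514]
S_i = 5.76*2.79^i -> [5.76, 16.07, 44.84, 125.09, 349.01]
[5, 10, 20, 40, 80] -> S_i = 5*2^i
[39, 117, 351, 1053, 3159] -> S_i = 39*3^i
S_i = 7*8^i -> [7, 56, 448, 3584, 28672]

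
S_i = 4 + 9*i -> [4, 13, 22, 31, 40]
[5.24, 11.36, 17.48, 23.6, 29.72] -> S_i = 5.24 + 6.12*i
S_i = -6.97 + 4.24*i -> [-6.97, -2.73, 1.51, 5.75, 9.99]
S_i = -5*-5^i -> [-5, 25, -125, 625, -3125]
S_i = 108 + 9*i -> [108, 117, 126, 135, 144]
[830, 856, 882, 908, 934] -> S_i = 830 + 26*i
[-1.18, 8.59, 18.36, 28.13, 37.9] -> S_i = -1.18 + 9.77*i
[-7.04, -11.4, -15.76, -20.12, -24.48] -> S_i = -7.04 + -4.36*i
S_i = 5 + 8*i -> [5, 13, 21, 29, 37]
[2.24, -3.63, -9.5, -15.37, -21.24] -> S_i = 2.24 + -5.87*i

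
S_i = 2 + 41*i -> [2, 43, 84, 125, 166]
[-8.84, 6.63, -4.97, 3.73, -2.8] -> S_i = -8.84*(-0.75)^i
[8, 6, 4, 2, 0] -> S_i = 8 + -2*i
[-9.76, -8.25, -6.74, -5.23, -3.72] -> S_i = -9.76 + 1.51*i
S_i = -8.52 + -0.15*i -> [-8.52, -8.67, -8.82, -8.97, -9.12]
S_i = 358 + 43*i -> [358, 401, 444, 487, 530]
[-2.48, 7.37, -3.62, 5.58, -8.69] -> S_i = Random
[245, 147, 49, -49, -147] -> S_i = 245 + -98*i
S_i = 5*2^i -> [5, 10, 20, 40, 80]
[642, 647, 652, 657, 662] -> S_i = 642 + 5*i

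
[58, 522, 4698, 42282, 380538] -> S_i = 58*9^i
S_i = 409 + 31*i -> [409, 440, 471, 502, 533]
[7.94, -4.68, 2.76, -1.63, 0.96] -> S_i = 7.94*(-0.59)^i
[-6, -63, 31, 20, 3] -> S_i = Random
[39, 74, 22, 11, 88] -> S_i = Random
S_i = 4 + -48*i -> [4, -44, -92, -140, -188]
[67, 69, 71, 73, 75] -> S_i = 67 + 2*i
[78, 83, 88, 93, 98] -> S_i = 78 + 5*i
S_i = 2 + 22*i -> [2, 24, 46, 68, 90]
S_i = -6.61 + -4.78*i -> [-6.61, -11.39, -16.17, -20.95, -25.73]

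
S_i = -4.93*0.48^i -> [-4.93, -2.37, -1.14, -0.55, -0.26]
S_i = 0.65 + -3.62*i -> [0.65, -2.97, -6.59, -10.21, -13.83]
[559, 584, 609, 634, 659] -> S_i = 559 + 25*i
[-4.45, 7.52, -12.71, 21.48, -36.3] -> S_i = -4.45*(-1.69)^i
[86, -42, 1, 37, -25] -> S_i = Random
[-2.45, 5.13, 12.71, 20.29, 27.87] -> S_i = -2.45 + 7.58*i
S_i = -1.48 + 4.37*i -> [-1.48, 2.89, 7.26, 11.63, 16.0]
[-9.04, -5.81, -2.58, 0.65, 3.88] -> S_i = -9.04 + 3.23*i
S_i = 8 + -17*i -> [8, -9, -26, -43, -60]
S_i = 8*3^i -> [8, 24, 72, 216, 648]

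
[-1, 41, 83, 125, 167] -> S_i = -1 + 42*i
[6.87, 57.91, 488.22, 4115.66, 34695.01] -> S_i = 6.87*8.43^i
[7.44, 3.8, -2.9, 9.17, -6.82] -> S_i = Random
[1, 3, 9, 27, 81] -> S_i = 1*3^i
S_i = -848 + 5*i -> [-848, -843, -838, -833, -828]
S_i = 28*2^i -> [28, 56, 112, 224, 448]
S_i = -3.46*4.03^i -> [-3.46, -13.94, -56.19, -226.46, -912.63]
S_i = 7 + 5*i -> [7, 12, 17, 22, 27]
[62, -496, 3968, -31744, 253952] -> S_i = 62*-8^i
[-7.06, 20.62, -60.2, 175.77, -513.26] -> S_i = -7.06*(-2.92)^i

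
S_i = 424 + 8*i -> [424, 432, 440, 448, 456]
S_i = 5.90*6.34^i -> [5.9, 37.41, 237.15, 1503.56, 9532.55]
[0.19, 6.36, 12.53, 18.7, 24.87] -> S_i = 0.19 + 6.17*i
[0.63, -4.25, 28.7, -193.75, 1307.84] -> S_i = 0.63*(-6.75)^i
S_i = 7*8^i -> [7, 56, 448, 3584, 28672]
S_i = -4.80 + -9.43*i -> [-4.8, -14.23, -23.66, -33.09, -42.52]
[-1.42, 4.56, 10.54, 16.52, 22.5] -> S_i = -1.42 + 5.98*i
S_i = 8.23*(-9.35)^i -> [8.23, -76.95, 719.49, -6727.21, 62899.37]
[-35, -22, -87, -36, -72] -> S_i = Random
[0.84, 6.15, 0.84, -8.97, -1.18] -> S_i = Random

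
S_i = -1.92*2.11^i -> [-1.92, -4.05, -8.55, -18.04, -38.06]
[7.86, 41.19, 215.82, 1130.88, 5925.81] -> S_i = 7.86*5.24^i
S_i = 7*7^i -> [7, 49, 343, 2401, 16807]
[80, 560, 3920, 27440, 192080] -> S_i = 80*7^i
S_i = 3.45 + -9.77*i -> [3.45, -6.32, -16.09, -25.86, -35.63]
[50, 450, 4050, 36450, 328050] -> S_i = 50*9^i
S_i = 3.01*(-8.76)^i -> [3.01, -26.37, 230.98, -2023.39, 17724.86]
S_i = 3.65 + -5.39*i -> [3.65, -1.74, -7.13, -12.52, -17.91]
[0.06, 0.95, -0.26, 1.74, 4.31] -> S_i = Random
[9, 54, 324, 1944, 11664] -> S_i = 9*6^i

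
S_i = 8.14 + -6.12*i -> [8.14, 2.02, -4.1, -10.22, -16.34]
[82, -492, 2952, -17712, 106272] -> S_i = 82*-6^i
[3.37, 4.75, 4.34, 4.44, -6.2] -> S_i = Random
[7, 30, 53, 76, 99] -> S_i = 7 + 23*i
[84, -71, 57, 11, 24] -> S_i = Random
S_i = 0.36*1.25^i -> [0.36, 0.45, 0.56, 0.7, 0.88]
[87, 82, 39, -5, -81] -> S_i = Random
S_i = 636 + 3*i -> [636, 639, 642, 645, 648]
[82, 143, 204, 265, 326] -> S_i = 82 + 61*i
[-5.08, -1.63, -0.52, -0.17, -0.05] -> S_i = -5.08*0.32^i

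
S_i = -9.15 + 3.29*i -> [-9.15, -5.86, -2.57, 0.72, 4.01]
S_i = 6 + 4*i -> [6, 10, 14, 18, 22]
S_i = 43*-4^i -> [43, -172, 688, -2752, 11008]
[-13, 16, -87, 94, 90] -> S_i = Random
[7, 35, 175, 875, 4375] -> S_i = 7*5^i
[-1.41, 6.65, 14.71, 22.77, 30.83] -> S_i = -1.41 + 8.06*i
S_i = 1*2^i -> [1, 2, 4, 8, 16]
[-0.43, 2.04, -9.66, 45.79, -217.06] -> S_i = -0.43*(-4.74)^i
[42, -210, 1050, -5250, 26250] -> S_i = 42*-5^i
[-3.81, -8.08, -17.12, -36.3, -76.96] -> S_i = -3.81*2.12^i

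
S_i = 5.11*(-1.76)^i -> [5.11, -8.99, 15.83, -27.86, 49.03]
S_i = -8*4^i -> [-8, -32, -128, -512, -2048]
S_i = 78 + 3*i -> [78, 81, 84, 87, 90]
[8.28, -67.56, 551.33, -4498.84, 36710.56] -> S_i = 8.28*(-8.16)^i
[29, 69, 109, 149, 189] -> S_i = 29 + 40*i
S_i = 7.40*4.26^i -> [7.4, 31.52, 134.29, 572.08, 2437.08]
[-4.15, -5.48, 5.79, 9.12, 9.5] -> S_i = Random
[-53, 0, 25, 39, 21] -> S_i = Random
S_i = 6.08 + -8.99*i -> [6.08, -2.91, -11.9, -20.89, -29.88]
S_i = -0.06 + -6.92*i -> [-0.06, -6.98, -13.9, -20.82, -27.74]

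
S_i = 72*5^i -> [72, 360, 1800, 9000, 45000]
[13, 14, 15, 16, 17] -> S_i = 13 + 1*i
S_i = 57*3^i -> [57, 171, 513, 1539, 4617]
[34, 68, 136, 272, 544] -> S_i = 34*2^i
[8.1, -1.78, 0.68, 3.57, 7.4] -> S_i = Random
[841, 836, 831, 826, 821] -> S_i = 841 + -5*i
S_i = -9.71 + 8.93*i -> [-9.71, -0.78, 8.15, 17.08, 26.01]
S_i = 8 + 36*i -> [8, 44, 80, 116, 152]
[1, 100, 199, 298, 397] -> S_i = 1 + 99*i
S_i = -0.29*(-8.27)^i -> [-0.29, 2.4, -19.83, 164.03, -1356.5]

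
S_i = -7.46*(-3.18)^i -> [-7.46, 23.72, -75.44, 239.89, -762.86]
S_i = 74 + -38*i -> [74, 36, -2, -40, -78]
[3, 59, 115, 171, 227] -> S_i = 3 + 56*i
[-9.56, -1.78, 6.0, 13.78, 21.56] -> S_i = -9.56 + 7.78*i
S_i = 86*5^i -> [86, 430, 2150, 10750, 53750]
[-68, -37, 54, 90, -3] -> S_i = Random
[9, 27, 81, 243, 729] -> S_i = 9*3^i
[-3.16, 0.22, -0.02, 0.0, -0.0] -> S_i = -3.16*(-0.07)^i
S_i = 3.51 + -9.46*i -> [3.51, -5.95, -15.41, -24.87, -34.33]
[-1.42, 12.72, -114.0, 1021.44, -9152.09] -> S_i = -1.42*(-8.96)^i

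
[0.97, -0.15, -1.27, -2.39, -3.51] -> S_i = 0.97 + -1.12*i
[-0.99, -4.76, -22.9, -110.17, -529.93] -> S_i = -0.99*4.81^i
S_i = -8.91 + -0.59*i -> [-8.91, -9.5, -10.09, -10.68, -11.27]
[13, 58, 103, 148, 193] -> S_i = 13 + 45*i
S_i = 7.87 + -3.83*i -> [7.87, 4.04, 0.21, -3.62, -7.45]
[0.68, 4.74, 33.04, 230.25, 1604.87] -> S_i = 0.68*6.97^i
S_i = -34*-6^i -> [-34, 204, -1224, 7344, -44064]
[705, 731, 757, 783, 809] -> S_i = 705 + 26*i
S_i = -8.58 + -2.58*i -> [-8.58, -11.16, -13.74, -16.32, -18.9]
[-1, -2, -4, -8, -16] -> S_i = -1*2^i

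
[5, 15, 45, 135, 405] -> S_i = 5*3^i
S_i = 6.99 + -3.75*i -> [6.99, 3.24, -0.51, -4.26, -8.01]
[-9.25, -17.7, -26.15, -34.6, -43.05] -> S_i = -9.25 + -8.45*i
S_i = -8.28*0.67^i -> [-8.28, -5.55, -3.72, -2.49, -1.67]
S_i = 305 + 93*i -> [305, 398, 491, 584, 677]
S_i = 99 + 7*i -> [99, 106, 113, 120, 127]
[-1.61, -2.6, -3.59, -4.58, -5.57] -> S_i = -1.61 + -0.99*i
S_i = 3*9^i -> [3, 27, 243, 2187, 19683]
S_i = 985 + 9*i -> [985, 994, 1003, 1012, 1021]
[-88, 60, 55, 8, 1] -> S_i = Random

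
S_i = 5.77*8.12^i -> [5.77, 46.85, 380.44, 3089.18, 25084.18]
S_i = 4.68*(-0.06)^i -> [4.68, -0.28, 0.02, -0.0, 0.0]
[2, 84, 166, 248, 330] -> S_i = 2 + 82*i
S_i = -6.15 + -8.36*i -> [-6.15, -14.51, -22.87, -31.23, -39.59]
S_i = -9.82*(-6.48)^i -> [-9.82, 63.63, -412.35, 2672.0, -17314.56]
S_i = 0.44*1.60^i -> [0.44, 0.7, 1.13, 1.8, 2.88]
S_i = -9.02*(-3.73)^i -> [-9.02, 33.64, -125.49, 468.09, -1745.99]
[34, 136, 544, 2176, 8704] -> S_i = 34*4^i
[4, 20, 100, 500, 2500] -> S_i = 4*5^i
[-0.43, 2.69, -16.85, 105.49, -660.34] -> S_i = -0.43*(-6.26)^i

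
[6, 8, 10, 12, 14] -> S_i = 6 + 2*i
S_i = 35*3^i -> [35, 105, 315, 945, 2835]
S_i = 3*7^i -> [3, 21, 147, 1029, 7203]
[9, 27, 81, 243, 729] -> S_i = 9*3^i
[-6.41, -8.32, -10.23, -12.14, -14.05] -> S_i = -6.41 + -1.91*i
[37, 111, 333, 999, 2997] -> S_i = 37*3^i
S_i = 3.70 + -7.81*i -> [3.7, -4.11, -11.92, -19.73, -27.54]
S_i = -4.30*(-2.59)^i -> [-4.3, 11.14, -28.84, 74.71, -193.49]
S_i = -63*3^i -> [-63, -189, -567, -1701, -5103]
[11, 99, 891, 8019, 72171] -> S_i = 11*9^i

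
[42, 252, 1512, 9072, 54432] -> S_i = 42*6^i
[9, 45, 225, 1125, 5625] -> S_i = 9*5^i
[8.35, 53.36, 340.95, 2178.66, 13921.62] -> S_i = 8.35*6.39^i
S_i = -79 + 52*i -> [-79, -27, 25, 77, 129]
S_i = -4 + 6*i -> [-4, 2, 8, 14, 20]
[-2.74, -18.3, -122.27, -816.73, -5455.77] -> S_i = -2.74*6.68^i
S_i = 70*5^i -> [70, 350, 1750, 8750, 43750]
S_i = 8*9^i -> [8, 72, 648, 5832, 52488]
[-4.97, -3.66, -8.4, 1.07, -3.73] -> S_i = Random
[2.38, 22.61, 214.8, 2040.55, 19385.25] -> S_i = 2.38*9.50^i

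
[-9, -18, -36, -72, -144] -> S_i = -9*2^i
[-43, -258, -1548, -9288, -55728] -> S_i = -43*6^i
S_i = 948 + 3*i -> [948, 951, 954, 957, 960]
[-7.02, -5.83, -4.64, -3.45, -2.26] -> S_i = -7.02 + 1.19*i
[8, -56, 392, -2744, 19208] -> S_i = 8*-7^i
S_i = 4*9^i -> [4, 36, 324, 2916, 26244]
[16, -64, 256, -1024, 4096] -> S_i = 16*-4^i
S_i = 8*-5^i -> [8, -40, 200, -1000, 5000]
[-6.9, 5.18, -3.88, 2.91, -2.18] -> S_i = -6.90*(-0.75)^i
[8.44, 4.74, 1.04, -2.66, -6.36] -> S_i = 8.44 + -3.70*i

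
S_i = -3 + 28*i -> [-3, 25, 53, 81, 109]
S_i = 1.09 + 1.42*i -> [1.09, 2.51, 3.93, 5.35, 6.77]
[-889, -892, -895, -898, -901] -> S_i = -889 + -3*i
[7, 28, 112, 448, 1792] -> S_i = 7*4^i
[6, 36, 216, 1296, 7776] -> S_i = 6*6^i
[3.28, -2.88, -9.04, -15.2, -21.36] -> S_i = 3.28 + -6.16*i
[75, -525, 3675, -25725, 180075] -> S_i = 75*-7^i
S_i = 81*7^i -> [81, 567, 3969, 27783, 194481]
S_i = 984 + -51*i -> [984, 933, 882, 831, 780]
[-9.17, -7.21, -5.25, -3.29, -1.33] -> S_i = -9.17 + 1.96*i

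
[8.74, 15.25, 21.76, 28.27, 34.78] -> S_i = 8.74 + 6.51*i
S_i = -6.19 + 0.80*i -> [-6.19, -5.39, -4.59, -3.79, -2.99]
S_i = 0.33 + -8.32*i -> [0.33, -7.99, -16.31, -24.63, -32.95]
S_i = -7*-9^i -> [-7, 63, -567, 5103, -45927]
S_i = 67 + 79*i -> [67, 146, 225, 304, 383]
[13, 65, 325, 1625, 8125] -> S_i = 13*5^i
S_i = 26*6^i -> [26, 156, 936, 5616, 33696]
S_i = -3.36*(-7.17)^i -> [-3.36, 24.09, -172.73, 1238.5, -8880.06]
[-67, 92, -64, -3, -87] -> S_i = Random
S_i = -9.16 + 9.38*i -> [-9.16, 0.22, 9.6, 18.98, 28.36]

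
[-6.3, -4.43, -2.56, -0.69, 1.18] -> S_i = -6.30 + 1.87*i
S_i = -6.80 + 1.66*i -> [-6.8, -5.14, -3.48, -1.82, -0.16]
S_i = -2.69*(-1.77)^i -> [-2.69, 4.76, -8.43, 14.92, -26.4]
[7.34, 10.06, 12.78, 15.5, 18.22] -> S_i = 7.34 + 2.72*i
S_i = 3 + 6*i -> [3, 9, 15, 21, 27]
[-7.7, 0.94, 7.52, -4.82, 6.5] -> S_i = Random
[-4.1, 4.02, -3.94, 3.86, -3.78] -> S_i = -4.10*(-0.98)^i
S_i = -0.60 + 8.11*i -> [-0.6, 7.51, 15.62, 23.73, 31.84]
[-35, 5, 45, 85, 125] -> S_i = -35 + 40*i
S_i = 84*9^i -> [84, 756, 6804, 61236, 551124]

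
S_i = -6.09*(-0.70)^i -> [-6.09, 4.26, -2.98, 2.09, -1.46]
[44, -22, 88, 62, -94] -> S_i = Random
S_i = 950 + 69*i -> [950, 1019, 1088, 1157, 1226]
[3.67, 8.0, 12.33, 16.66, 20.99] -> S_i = 3.67 + 4.33*i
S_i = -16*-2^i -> [-16, 32, -64, 128, -256]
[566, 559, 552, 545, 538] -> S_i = 566 + -7*i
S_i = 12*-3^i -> [12, -36, 108, -324, 972]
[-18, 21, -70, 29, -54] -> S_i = Random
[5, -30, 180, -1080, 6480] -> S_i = 5*-6^i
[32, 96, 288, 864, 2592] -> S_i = 32*3^i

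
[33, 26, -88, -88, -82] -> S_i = Random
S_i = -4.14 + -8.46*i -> [-4.14, -12.6, -21.06, -29.52, -37.98]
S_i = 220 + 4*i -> [220, 224, 228, 232, 236]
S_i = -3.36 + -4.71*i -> [-3.36, -8.07, -12.78, -17.49, -22.2]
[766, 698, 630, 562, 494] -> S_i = 766 + -68*i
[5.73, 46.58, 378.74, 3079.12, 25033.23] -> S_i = 5.73*8.13^i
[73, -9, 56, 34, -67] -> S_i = Random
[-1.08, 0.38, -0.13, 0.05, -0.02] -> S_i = -1.08*(-0.35)^i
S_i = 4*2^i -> [4, 8, 16, 32, 64]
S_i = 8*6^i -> [8, 48, 288, 1728, 10368]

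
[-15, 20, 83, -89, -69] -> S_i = Random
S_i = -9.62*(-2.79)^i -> [-9.62, 26.84, -74.88, 208.92, -582.9]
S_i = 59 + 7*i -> [59, 66, 73, 80, 87]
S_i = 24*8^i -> [24, 192, 1536, 12288, 98304]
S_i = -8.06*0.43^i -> [-8.06, -3.47, -1.49, -0.64, -0.28]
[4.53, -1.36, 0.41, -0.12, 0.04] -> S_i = 4.53*(-0.30)^i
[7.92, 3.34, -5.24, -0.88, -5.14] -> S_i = Random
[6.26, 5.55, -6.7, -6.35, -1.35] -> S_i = Random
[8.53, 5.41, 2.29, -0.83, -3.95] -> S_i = 8.53 + -3.12*i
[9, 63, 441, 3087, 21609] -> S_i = 9*7^i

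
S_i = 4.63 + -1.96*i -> [4.63, 2.67, 0.71, -1.25, -3.21]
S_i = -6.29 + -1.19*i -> [-6.29, -7.48, -8.67, -9.86, -11.05]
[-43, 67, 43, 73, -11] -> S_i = Random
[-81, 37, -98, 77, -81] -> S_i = Random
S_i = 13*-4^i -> [13, -52, 208, -832, 3328]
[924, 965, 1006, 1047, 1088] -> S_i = 924 + 41*i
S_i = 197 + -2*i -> [197, 195, 193, 191, 189]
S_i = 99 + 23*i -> [99, 122, 145, 168, 191]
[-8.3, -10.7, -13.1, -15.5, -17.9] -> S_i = -8.30 + -2.40*i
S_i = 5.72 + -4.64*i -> [5.72, 1.08, -3.56, -8.2, -12.84]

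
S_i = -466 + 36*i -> [-466, -430, -394, -358, -322]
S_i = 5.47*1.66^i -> [5.47, 9.08, 15.07, 25.02, 41.54]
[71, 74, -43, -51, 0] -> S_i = Random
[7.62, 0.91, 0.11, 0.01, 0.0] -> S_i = 7.62*0.12^i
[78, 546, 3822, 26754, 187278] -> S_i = 78*7^i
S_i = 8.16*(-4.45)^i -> [8.16, -36.31, 161.59, -719.07, 3199.85]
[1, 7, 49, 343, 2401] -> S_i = 1*7^i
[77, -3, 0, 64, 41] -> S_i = Random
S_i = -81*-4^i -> [-81, 324, -1296, 5184, -20736]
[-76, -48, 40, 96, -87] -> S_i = Random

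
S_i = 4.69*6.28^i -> [4.69, 29.45, 184.97, 1161.59, 7294.77]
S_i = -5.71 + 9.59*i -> [-5.71, 3.88, 13.47, 23.06, 32.65]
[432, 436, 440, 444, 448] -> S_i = 432 + 4*i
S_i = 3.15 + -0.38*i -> [3.15, 2.77, 2.39, 2.01, 1.63]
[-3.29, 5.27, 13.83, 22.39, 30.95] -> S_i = -3.29 + 8.56*i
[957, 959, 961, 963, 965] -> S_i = 957 + 2*i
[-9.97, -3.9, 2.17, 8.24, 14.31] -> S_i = -9.97 + 6.07*i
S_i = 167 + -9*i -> [167, 158, 149, 140, 131]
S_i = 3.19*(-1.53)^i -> [3.19, -4.88, 7.47, -11.43, 17.48]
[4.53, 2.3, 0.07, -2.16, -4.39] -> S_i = 4.53 + -2.23*i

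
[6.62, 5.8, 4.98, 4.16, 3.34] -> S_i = 6.62 + -0.82*i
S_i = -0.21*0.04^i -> [-0.21, -0.01, -0.0, -0.0, -0.0]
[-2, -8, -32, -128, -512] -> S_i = -2*4^i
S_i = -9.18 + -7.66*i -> [-9.18, -16.84, -24.5, -32.16, -39.82]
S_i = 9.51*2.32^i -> [9.51, 22.06, 51.19, 118.75, 275.51]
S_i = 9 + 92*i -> [9, 101, 193, 285, 377]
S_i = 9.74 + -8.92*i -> [9.74, 0.82, -8.1, -17.02, -25.94]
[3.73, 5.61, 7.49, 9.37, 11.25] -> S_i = 3.73 + 1.88*i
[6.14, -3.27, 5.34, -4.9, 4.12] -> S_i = Random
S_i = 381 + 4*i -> [381, 385, 389, 393, 397]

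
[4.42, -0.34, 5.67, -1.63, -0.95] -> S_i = Random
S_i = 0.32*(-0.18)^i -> [0.32, -0.06, 0.01, -0.0, 0.0]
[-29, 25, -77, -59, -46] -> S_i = Random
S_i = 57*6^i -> [57, 342, 2052, 12312, 73872]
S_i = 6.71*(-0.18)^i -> [6.71, -1.21, 0.22, -0.04, 0.01]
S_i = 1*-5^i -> [1, -5, 25, -125, 625]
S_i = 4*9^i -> [4, 36, 324, 2916, 26244]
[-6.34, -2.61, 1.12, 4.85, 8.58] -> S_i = -6.34 + 3.73*i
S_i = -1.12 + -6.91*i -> [-1.12, -8.03, -14.94, -21.85, -28.76]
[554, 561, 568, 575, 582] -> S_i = 554 + 7*i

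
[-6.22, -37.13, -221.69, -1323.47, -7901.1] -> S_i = -6.22*5.97^i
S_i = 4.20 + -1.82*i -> [4.2, 2.38, 0.56, -1.26, -3.08]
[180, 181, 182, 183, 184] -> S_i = 180 + 1*i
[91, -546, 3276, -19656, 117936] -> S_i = 91*-6^i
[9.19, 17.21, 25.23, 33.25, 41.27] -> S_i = 9.19 + 8.02*i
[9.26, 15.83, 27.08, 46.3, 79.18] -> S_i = 9.26*1.71^i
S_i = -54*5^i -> [-54, -270, -1350, -6750, -33750]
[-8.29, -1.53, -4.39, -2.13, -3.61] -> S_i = Random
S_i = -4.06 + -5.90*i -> [-4.06, -9.96, -15.86, -21.76, -27.66]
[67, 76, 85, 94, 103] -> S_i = 67 + 9*i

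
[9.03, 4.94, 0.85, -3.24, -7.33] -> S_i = 9.03 + -4.09*i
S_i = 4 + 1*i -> [4, 5, 6, 7, 8]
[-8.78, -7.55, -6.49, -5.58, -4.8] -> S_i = -8.78*0.86^i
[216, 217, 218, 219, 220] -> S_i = 216 + 1*i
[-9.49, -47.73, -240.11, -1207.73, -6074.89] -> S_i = -9.49*5.03^i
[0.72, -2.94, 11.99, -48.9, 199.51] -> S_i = 0.72*(-4.08)^i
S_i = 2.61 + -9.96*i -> [2.61, -7.35, -17.31, -27.27, -37.23]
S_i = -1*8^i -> [-1, -8, -64, -512, -4096]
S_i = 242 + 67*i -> [242, 309, 376, 443, 510]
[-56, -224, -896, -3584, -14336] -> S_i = -56*4^i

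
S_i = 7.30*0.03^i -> [7.3, 0.22, 0.01, 0.0, 0.0]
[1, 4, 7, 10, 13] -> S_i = 1 + 3*i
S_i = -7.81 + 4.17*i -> [-7.81, -3.64, 0.53, 4.7, 8.87]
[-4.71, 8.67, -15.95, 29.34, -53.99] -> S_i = -4.71*(-1.84)^i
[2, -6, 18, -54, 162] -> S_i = 2*-3^i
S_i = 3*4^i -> [3, 12, 48, 192, 768]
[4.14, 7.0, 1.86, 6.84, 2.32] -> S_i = Random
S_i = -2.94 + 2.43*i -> [-2.94, -0.51, 1.92, 4.35, 6.78]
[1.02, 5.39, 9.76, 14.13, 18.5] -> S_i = 1.02 + 4.37*i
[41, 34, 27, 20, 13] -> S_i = 41 + -7*i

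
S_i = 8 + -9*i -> [8, -1, -10, -19, -28]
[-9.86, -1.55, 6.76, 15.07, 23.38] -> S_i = -9.86 + 8.31*i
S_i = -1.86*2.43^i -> [-1.86, -4.52, -10.98, -26.69, -64.85]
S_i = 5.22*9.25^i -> [5.22, 48.28, 446.64, 4131.39, 38215.31]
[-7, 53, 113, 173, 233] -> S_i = -7 + 60*i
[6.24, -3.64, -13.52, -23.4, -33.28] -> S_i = 6.24 + -9.88*i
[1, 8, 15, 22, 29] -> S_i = 1 + 7*i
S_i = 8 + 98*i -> [8, 106, 204, 302, 400]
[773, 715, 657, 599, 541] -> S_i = 773 + -58*i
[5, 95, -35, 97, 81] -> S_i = Random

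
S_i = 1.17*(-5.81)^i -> [1.17, -6.8, 39.49, -229.46, 1333.18]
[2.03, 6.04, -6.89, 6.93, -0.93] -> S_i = Random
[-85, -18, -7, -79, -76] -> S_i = Random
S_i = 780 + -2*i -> [780, 778, 776, 774, 772]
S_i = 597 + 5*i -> [597, 602, 607, 612, 617]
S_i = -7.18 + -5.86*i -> [-7.18, -13.04, -18.9, -24.76, -30.62]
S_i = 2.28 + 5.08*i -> [2.28, 7.36, 12.44, 17.52, 22.6]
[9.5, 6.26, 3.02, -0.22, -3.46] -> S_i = 9.50 + -3.24*i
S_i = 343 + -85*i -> [343, 258, 173, 88, 3]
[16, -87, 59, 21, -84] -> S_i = Random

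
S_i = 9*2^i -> [9, 18, 36, 72, 144]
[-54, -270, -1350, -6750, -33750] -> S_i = -54*5^i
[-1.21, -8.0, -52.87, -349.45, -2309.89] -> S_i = -1.21*6.61^i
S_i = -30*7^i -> [-30, -210, -1470, -10290, -72030]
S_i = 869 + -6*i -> [869, 863, 857, 851, 845]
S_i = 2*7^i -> [2, 14, 98, 686, 4802]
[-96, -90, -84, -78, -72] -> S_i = -96 + 6*i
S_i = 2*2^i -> [2, 4, 8, 16, 32]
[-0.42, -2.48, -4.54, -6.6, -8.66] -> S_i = -0.42 + -2.06*i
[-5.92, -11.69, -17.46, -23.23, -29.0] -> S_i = -5.92 + -5.77*i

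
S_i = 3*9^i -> [3, 27, 243, 2187, 19683]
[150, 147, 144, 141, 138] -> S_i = 150 + -3*i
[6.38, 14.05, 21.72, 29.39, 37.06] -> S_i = 6.38 + 7.67*i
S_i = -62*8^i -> [-62, -496, -3968, -31744, -253952]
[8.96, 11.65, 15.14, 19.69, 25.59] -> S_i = 8.96*1.30^i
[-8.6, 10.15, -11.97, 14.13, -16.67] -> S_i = -8.60*(-1.18)^i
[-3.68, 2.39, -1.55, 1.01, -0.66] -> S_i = -3.68*(-0.65)^i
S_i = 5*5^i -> [5, 25, 125, 625, 3125]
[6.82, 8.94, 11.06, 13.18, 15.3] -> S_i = 6.82 + 2.12*i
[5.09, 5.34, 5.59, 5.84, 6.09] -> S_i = 5.09 + 0.25*i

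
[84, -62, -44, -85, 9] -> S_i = Random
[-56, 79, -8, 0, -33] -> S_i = Random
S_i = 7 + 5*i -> [7, 12, 17, 22, 27]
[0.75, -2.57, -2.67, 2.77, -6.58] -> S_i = Random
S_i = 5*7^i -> [5, 35, 245, 1715, 12005]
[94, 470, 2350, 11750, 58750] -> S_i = 94*5^i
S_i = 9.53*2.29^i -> [9.53, 21.82, 49.98, 114.45, 262.08]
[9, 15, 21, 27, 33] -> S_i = 9 + 6*i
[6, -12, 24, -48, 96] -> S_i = 6*-2^i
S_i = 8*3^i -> [8, 24, 72, 216, 648]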